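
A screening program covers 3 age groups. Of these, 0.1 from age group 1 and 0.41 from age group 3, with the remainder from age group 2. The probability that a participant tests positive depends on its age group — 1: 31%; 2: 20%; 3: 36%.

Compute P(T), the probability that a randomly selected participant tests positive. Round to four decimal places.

0.2766

P(2) = 1 − (0.1 + 0.41) = 0.49.
P(T) = P(T|1)·P(1) + P(T|2)·P(2) + P(T|3)·P(3)
      = 0.31·0.1 + 0.2·0.49 + 0.36·0.41
      = 0.031 + 0.098 + 0.1476 = 0.2766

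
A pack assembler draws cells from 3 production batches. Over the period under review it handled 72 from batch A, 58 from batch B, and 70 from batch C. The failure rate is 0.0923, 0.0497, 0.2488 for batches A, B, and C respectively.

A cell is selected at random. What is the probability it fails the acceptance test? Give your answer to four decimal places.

Total: 72 + 58 + 70 = 200.
P(A) = 72/200 = 0.36. P(B) = 58/200 = 0.29. P(C) = 70/200 = 0.35.
P(F) = P(F|A)·P(A) + P(F|B)·P(B) + P(F|C)·P(C)
      = 0.0923·0.36 + 0.0497·0.29 + 0.2488·0.35
      = 0.033228 + 0.014413 + 0.08708 = 0.134721

P(F) ≈ 0.1347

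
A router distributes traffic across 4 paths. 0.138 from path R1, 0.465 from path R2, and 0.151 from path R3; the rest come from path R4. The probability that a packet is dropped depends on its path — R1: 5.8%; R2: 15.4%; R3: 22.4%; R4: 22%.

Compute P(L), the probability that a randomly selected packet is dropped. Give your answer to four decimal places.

0.1676

P(R4) = 1 − (0.138 + 0.465 + 0.151) = 0.246.
P(L) = P(L|R1)·P(R1) + P(L|R2)·P(R2) + P(L|R3)·P(R3) + P(L|R4)·P(R4)
      = 0.058·0.138 + 0.154·0.465 + 0.224·0.151 + 0.22·0.246
      = 0.008004 + 0.07161 + 0.033824 + 0.05412 = 0.167558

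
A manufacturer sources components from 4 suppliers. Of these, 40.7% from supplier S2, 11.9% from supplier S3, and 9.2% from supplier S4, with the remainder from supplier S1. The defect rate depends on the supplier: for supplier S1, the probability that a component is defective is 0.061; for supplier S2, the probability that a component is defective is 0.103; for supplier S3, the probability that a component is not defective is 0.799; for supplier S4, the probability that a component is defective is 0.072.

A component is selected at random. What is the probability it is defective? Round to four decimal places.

P(S1) = 1 − (0.407 + 0.119 + 0.092) = 0.382.
P(D|S3) = 1 − 0.799 = 0.201.
P(D) = P(D|S1)·P(S1) + P(D|S2)·P(S2) + P(D|S3)·P(S3) + P(D|S4)·P(S4)
      = 0.061·0.382 + 0.103·0.407 + 0.201·0.119 + 0.072·0.092
      = 0.023302 + 0.041921 + 0.023919 + 0.006624 = 0.095766

P(D) ≈ 0.0958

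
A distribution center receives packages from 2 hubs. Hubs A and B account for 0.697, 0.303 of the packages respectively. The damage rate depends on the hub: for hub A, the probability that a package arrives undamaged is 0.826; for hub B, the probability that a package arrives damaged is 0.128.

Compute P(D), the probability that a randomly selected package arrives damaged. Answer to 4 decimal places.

P(D|A) = 1 − 0.826 = 0.174.
P(D) = P(D|A)·P(A) + P(D|B)·P(B)
      = 0.174·0.697 + 0.128·0.303
      = 0.121278 + 0.038784 = 0.160062

0.1601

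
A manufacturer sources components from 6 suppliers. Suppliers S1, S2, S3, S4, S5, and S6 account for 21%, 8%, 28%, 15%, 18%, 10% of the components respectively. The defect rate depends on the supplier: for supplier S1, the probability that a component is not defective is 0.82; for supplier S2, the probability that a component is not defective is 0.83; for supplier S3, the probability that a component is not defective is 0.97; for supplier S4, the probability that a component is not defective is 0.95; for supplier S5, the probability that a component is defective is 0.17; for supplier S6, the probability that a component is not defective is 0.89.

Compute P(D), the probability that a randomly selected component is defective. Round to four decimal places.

P(D|S1) = 1 − 0.82 = 0.18.
P(D|S2) = 1 − 0.83 = 0.17.
P(D|S3) = 1 − 0.97 = 0.03.
P(D|S4) = 1 − 0.95 = 0.05.
P(D|S6) = 1 − 0.89 = 0.11.
P(D) = P(D|S1)·P(S1) + P(D|S2)·P(S2) + P(D|S3)·P(S3) + P(D|S4)·P(S4) + P(D|S5)·P(S5) + P(D|S6)·P(S6)
      = 0.18·0.21 + 0.17·0.08 + 0.03·0.28 + 0.05·0.15 + 0.17·0.18 + 0.11·0.1
      = 0.0378 + 0.0136 + 0.0084 + 0.0075 + 0.0306 + 0.011 = 0.1089

P(D) ≈ 0.1089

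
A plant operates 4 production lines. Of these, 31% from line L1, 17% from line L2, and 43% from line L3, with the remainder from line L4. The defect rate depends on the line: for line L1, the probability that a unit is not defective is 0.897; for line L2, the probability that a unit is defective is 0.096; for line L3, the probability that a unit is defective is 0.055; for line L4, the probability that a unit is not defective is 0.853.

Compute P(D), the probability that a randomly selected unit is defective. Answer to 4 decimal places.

P(L4) = 1 − (0.31 + 0.17 + 0.43) = 0.09.
P(D|L1) = 1 − 0.897 = 0.103.
P(D|L4) = 1 − 0.853 = 0.147.
P(D) = P(D|L1)·P(L1) + P(D|L2)·P(L2) + P(D|L3)·P(L3) + P(D|L4)·P(L4)
      = 0.103·0.31 + 0.096·0.17 + 0.055·0.43 + 0.147·0.09
      = 0.03193 + 0.01632 + 0.02365 + 0.01323 = 0.08513

0.0851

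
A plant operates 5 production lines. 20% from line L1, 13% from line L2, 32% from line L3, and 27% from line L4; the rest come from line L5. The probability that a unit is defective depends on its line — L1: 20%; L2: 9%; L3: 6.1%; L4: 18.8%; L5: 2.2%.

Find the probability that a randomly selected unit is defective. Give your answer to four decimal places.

P(D) ≈ 0.1237

P(L5) = 1 − (0.2 + 0.13 + 0.32 + 0.27) = 0.08.
P(D) = P(D|L1)·P(L1) + P(D|L2)·P(L2) + P(D|L3)·P(L3) + P(D|L4)·P(L4) + P(D|L5)·P(L5)
      = 0.2·0.2 + 0.09·0.13 + 0.061·0.32 + 0.188·0.27 + 0.022·0.08
      = 0.04 + 0.0117 + 0.01952 + 0.05076 + 0.00176 = 0.12374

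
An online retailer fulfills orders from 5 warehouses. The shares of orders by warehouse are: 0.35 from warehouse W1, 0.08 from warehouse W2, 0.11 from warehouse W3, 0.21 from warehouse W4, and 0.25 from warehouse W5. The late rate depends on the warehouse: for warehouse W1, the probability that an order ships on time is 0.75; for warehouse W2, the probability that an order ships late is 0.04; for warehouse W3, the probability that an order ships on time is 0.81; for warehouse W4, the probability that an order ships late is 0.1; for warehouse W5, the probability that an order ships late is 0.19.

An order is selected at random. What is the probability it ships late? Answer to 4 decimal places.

P(L|W1) = 1 − 0.75 = 0.25.
P(L|W3) = 1 − 0.81 = 0.19.
Summing over the partition,
P(L) = P(L|W1)·P(W1) + P(L|W2)·P(W2) + P(L|W3)·P(W3) + P(L|W4)·P(W4) + P(L|W5)·P(W5)
      = 0.25·0.35 + 0.04·0.08 + 0.19·0.11 + 0.1·0.21 + 0.19·0.25
      = 0.0875 + 0.0032 + 0.0209 + 0.021 + 0.0475 = 0.1801

P(L) ≈ 0.1801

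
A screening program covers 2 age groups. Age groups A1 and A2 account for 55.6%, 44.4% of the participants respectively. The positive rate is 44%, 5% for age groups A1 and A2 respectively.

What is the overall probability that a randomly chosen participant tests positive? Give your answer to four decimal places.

Summing over the partition,
P(T) = P(T|A1)·P(A1) + P(T|A2)·P(A2)
      = 0.44·0.556 + 0.05·0.444
      = 0.24464 + 0.0222 = 0.26684

0.2668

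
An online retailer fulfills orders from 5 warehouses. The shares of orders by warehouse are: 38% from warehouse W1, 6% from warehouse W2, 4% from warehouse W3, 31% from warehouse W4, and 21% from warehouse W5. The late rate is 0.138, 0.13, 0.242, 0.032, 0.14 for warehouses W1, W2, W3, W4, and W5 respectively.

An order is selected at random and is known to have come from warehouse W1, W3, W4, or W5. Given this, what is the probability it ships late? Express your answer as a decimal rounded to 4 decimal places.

Let S = {W1, W3, W4, W5}.
P(S) = 0.38 + 0.04 + 0.31 + 0.21 = 0.94.
P(L ∩ S) = 0.138·0.38 + 0.242·0.04 + 0.032·0.31 + 0.14·0.21 = 0.05244 + 0.00968 + 0.00992 + 0.0294 = 0.10144.
P(L | S) = 0.10144 / 0.94 = 0.107915…

0.1079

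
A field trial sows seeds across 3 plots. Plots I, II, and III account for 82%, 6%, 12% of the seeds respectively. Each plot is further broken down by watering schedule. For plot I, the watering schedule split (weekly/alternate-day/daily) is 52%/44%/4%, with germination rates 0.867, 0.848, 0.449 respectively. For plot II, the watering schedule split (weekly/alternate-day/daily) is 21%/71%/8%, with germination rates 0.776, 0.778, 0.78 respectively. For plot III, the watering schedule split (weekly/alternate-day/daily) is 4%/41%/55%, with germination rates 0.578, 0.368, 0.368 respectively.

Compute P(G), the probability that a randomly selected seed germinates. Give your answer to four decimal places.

P(G|I) = 0.52·0.867 + 0.44·0.848 + 0.04·0.449 = 0.45084 + 0.37312 + 0.01796 = 0.84192
P(G|II) = 0.21·0.776 + 0.71·0.778 + 0.08·0.78 = 0.16296 + 0.55238 + 0.0624 = 0.77774
P(G|III) = 0.04·0.578 + 0.41·0.368 + 0.55·0.368 = 0.02312 + 0.15088 + 0.2024 = 0.3764
Then overall,
P(G) = 0.82·0.84192 + 0.06·0.77774 + 0.12·0.3764
      = 0.6903744 + 0.0466644 + 0.045168 = 0.7822068

0.7822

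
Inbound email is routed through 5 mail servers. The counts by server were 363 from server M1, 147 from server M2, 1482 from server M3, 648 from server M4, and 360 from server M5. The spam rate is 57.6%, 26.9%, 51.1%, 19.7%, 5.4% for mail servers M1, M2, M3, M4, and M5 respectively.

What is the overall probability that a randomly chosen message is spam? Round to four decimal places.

P(S) ≈ 0.3843

Total: 363 + 147 + 1482 + 648 + 360 = 3000.
P(M1) = 363/3000 = 0.121. P(M2) = 147/3000 = 0.049. P(M3) = 1482/3000 = 0.494. P(M4) = 648/3000 = 0.216. P(M5) = 360/3000 = 0.12.
P(S) = P(S|M1)·P(M1) + P(S|M2)·P(M2) + P(S|M3)·P(M3) + P(S|M4)·P(M4) + P(S|M5)·P(M5)
      = 0.576·0.121 + 0.269·0.049 + 0.511·0.494 + 0.197·0.216 + 0.054·0.12
      = 0.069696 + 0.013181 + 0.252434 + 0.042552 + 0.00648 = 0.384343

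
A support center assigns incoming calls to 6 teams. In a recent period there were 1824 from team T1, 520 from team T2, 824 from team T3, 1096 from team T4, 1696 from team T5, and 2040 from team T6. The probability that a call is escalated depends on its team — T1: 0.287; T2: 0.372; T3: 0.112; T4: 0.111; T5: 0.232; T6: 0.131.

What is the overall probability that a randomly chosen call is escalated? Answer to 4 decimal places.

P(E) ≈ 0.1989

Total: 1824 + 520 + 824 + 1096 + 1696 + 2040 = 8000.
P(T1) = 1824/8000 = 0.228. P(T2) = 520/8000 = 0.065. P(T3) = 824/8000 = 0.103. P(T4) = 1096/8000 = 0.137. P(T5) = 1696/8000 = 0.212. P(T6) = 2040/8000 = 0.255.
By the law of total probability,
P(E) = P(E|T1)·P(T1) + P(E|T2)·P(T2) + P(E|T3)·P(T3) + P(E|T4)·P(T4) + P(E|T5)·P(T5) + P(E|T6)·P(T6)
      = 0.287·0.228 + 0.372·0.065 + 0.112·0.103 + 0.111·0.137 + 0.232·0.212 + 0.131·0.255
      = 0.065436 + 0.02418 + 0.011536 + 0.015207 + 0.049184 + 0.033405 = 0.198948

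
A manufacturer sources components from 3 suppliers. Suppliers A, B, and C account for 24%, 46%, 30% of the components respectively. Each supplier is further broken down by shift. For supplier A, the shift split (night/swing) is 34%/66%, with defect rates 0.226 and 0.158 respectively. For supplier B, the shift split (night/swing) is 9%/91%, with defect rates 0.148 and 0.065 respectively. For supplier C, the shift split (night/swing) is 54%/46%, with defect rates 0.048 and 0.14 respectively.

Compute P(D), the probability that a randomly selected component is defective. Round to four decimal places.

0.1039

P(D|A) = 0.34·0.226 + 0.66·0.158 = 0.07684 + 0.10428 = 0.18112
P(D|B) = 0.09·0.148 + 0.91·0.065 = 0.01332 + 0.05915 = 0.07247
P(D|C) = 0.54·0.048 + 0.46·0.14 = 0.02592 + 0.0644 = 0.09032
By total probability over the outer partition,
P(D) = 0.24·0.18112 + 0.46·0.07247 + 0.3·0.09032
      = 0.0434688 + 0.0333362 + 0.027096 = 0.103901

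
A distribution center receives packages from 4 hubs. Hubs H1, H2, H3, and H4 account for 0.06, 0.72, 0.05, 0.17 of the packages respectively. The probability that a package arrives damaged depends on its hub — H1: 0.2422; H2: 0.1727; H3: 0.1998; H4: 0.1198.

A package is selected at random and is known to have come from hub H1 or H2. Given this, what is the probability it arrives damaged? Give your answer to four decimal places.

0.1780

Let S = {H1, H2}.
P(S) = 0.06 + 0.72 = 0.78.
P(D ∩ S) = 0.2422·0.06 + 0.1727·0.72 = 0.014532 + 0.124344 = 0.138876.
P(D | S) = 0.138876 / 0.78 = 0.178046…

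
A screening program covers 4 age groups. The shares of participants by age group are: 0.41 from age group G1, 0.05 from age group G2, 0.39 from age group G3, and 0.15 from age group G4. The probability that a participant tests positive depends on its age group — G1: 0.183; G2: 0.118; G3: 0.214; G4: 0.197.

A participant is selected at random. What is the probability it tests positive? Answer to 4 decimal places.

Summing over the partition,
P(T) = P(T|G1)·P(G1) + P(T|G2)·P(G2) + P(T|G3)·P(G3) + P(T|G4)·P(G4)
      = 0.183·0.41 + 0.118·0.05 + 0.214·0.39 + 0.197·0.15
      = 0.07503 + 0.0059 + 0.08346 + 0.02955 = 0.19394

P(T) ≈ 0.1939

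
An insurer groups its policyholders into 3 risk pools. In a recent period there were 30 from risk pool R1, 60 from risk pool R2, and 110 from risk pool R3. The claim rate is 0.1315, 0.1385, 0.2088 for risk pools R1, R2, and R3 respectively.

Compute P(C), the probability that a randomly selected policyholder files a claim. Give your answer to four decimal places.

Total: 30 + 60 + 110 = 200.
P(R1) = 30/200 = 0.15. P(R2) = 60/200 = 0.3. P(R3) = 110/200 = 0.55.
By the law of total probability,
P(C) = P(C|R1)·P(R1) + P(C|R2)·P(R2) + P(C|R3)·P(R3)
      = 0.1315·0.15 + 0.1385·0.3 + 0.2088·0.55
      = 0.019725 + 0.04155 + 0.11484 = 0.176115

0.1761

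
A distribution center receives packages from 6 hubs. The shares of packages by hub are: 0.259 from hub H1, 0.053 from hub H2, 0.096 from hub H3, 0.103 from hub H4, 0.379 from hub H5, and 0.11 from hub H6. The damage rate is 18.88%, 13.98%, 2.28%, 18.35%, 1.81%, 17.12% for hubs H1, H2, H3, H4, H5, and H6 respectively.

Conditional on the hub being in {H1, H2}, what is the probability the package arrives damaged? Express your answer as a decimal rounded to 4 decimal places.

P(D|S) ≈ 0.1805

Let S = {H1, H2}.
P(S) = 0.259 + 0.053 = 0.312.
P(D ∩ S) = 0.1888·0.259 + 0.1398·0.053 = 0.0488992 + 0.0074094 = 0.0563086.
P(D | S) = 0.0563086 / 0.312 = 0.180476…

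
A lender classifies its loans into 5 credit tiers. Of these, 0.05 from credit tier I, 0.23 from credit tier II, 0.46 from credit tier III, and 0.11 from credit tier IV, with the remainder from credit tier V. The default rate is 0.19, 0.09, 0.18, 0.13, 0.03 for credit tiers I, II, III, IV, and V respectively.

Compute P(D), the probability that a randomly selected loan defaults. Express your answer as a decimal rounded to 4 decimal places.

P(V) = 1 − (0.05 + 0.23 + 0.46 + 0.11) = 0.15.
P(D) = P(D|I)·P(I) + P(D|II)·P(II) + P(D|III)·P(III) + P(D|IV)·P(IV) + P(D|V)·P(V)
      = 0.19·0.05 + 0.09·0.23 + 0.18·0.46 + 0.13·0.11 + 0.03·0.15
      = 0.0095 + 0.0207 + 0.0828 + 0.0143 + 0.0045 = 0.1318

P(D) ≈ 0.1318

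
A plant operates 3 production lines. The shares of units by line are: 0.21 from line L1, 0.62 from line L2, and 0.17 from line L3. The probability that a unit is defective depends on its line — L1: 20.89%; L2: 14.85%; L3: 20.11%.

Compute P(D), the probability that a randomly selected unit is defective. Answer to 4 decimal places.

P(D) ≈ 0.1701

P(D) = P(D|L1)·P(L1) + P(D|L2)·P(L2) + P(D|L3)·P(L3)
      = 0.2089·0.21 + 0.1485·0.62 + 0.2011·0.17
      = 0.043869 + 0.09207 + 0.034187 = 0.170126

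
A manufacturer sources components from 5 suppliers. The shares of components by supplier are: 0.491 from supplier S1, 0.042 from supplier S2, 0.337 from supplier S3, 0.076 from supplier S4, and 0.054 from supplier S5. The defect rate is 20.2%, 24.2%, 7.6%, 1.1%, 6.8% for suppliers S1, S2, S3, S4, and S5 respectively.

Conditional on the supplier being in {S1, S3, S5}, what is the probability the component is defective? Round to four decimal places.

Let S = {S1, S3, S5}.
P(S) = 0.491 + 0.337 + 0.054 = 0.882.
P(D ∩ S) = 0.202·0.491 + 0.076·0.337 + 0.068·0.054 = 0.099182 + 0.025612 + 0.003672 = 0.128466.
P(D | S) = 0.128466 / 0.882 = 0.145653…

P(D|S) ≈ 0.1457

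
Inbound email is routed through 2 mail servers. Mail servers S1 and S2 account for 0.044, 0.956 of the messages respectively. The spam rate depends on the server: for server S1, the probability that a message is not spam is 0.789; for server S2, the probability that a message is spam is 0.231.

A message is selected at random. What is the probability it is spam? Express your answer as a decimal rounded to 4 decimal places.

P(S) ≈ 0.2301

P(S|S1) = 1 − 0.789 = 0.211.
P(S) = P(S|S1)·P(S1) + P(S|S2)·P(S2)
      = 0.211·0.044 + 0.231·0.956
      = 0.009284 + 0.220836 = 0.23012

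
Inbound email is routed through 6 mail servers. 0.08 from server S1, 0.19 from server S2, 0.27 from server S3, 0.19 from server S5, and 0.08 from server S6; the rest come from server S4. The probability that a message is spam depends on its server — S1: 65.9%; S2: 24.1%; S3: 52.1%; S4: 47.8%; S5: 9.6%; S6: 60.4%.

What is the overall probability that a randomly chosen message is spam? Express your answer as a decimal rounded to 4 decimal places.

P(S4) = 1 − (0.08 + 0.19 + 0.27 + 0.19 + 0.08) = 0.19.
By the law of total probability,
P(S) = P(S|S1)·P(S1) + P(S|S2)·P(S2) + P(S|S3)·P(S3) + P(S|S4)·P(S4) + P(S|S5)·P(S5) + P(S|S6)·P(S6)
      = 0.659·0.08 + 0.241·0.19 + 0.521·0.27 + 0.478·0.19 + 0.096·0.19 + 0.604·0.08
      = 0.05272 + 0.04579 + 0.14067 + 0.09082 + 0.01824 + 0.04832 = 0.39656

P(S) ≈ 0.3966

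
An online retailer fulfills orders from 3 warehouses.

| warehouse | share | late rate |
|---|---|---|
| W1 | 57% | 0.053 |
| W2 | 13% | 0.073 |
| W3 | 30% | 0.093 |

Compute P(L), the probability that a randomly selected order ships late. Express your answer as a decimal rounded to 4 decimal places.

P(L) ≈ 0.0676

P(L) = P(L|W1)·P(W1) + P(L|W2)·P(W2) + P(L|W3)·P(W3)
      = 0.053·0.57 + 0.073·0.13 + 0.093·0.3
      = 0.03021 + 0.00949 + 0.0279 = 0.0676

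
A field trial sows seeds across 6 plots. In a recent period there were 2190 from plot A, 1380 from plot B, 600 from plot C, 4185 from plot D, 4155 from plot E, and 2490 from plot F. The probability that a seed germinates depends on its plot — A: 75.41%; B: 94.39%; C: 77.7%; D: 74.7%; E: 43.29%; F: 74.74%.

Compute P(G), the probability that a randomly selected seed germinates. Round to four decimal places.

0.6804

Total: 2190 + 1380 + 600 + 4185 + 4155 + 2490 = 15000.
P(A) = 2190/15000 = 0.146. P(B) = 1380/15000 = 0.092. P(C) = 600/15000 = 0.04. P(D) = 4185/15000 = 0.279. P(E) = 4155/15000 = 0.277. P(F) = 2490/15000 = 0.166.
Summing over the partition,
P(G) = P(G|A)·P(A) + P(G|B)·P(B) + P(G|C)·P(C) + P(G|D)·P(D) + P(G|E)·P(E) + P(G|F)·P(F)
      = 0.7541·0.146 + 0.9439·0.092 + 0.777·0.04 + 0.747·0.279 + 0.4329·0.277 + 0.7474·0.166
      = 0.1100986 + 0.0868388 + 0.03108 + 0.208413 + 0.1199133 + 0.1240684 = 0.6804121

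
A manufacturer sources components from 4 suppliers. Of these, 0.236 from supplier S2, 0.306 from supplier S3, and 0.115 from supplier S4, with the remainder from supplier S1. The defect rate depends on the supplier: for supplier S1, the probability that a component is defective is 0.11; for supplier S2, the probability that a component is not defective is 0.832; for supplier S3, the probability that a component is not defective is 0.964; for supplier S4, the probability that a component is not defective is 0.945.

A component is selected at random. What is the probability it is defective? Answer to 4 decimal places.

P(D) ≈ 0.0947

P(S1) = 1 − (0.236 + 0.306 + 0.115) = 0.343.
P(D|S2) = 1 − 0.832 = 0.168.
P(D|S3) = 1 − 0.964 = 0.036.
P(D|S4) = 1 − 0.945 = 0.055.
Using total probability over the partition,
P(D) = P(D|S1)·P(S1) + P(D|S2)·P(S2) + P(D|S3)·P(S3) + P(D|S4)·P(S4)
      = 0.11·0.343 + 0.168·0.236 + 0.036·0.306 + 0.055·0.115
      = 0.03773 + 0.039648 + 0.011016 + 0.006325 = 0.094719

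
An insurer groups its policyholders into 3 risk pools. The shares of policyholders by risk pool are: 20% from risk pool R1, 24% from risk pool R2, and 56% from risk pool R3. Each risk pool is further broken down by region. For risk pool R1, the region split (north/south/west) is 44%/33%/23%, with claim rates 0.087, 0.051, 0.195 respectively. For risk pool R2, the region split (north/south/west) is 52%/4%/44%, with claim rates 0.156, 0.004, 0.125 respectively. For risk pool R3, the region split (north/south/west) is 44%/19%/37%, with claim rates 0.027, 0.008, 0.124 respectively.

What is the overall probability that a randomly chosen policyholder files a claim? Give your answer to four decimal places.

P(C) ≈ 0.0859

P(C|R1) = 0.44·0.087 + 0.33·0.051 + 0.23·0.195 = 0.03828 + 0.01683 + 0.04485 = 0.09996
P(C|R2) = 0.52·0.156 + 0.04·0.004 + 0.44·0.125 = 0.08112 + 0.00016 + 0.055 = 0.13628
P(C|R3) = 0.44·0.027 + 0.19·0.008 + 0.37·0.124 = 0.01188 + 0.00152 + 0.04588 = 0.05928
By total probability over the outer partition,
P(C) = 0.2·0.09996 + 0.24·0.13628 + 0.56·0.05928
      = 0.019992 + 0.0327072 + 0.0331968 = 0.085896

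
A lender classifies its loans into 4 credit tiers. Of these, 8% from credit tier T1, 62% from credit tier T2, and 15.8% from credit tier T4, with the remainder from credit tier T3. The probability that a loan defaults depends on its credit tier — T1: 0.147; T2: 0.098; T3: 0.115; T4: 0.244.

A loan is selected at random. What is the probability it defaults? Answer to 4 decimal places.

P(T3) = 1 − (0.08 + 0.62 + 0.158) = 0.142.
Using total probability over the partition,
P(D) = P(D|T1)·P(T1) + P(D|T2)·P(T2) + P(D|T3)·P(T3) + P(D|T4)·P(T4)
      = 0.147·0.08 + 0.098·0.62 + 0.115·0.142 + 0.244·0.158
      = 0.01176 + 0.06076 + 0.01633 + 0.038552 = 0.127402

P(D) ≈ 0.1274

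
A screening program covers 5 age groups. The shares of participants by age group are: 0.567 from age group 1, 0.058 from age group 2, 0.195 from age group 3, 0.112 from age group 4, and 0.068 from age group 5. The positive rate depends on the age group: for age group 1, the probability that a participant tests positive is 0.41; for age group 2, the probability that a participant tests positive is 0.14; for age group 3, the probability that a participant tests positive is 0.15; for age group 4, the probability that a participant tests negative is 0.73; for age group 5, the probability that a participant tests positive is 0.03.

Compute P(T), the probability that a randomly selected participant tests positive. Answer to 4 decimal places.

P(T|4) = 1 − 0.73 = 0.27.
By the law of total probability,
P(T) = P(T|1)·P(1) + P(T|2)·P(2) + P(T|3)·P(3) + P(T|4)·P(4) + P(T|5)·P(5)
      = 0.41·0.567 + 0.14·0.058 + 0.15·0.195 + 0.27·0.112 + 0.03·0.068
      = 0.23247 + 0.00812 + 0.02925 + 0.03024 + 0.00204 = 0.30212

0.3021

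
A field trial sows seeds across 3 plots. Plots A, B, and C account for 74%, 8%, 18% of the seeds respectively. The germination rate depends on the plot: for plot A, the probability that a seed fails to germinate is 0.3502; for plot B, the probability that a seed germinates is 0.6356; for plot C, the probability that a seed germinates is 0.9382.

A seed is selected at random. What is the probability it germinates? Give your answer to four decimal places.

P(G|A) = 1 − 0.3502 = 0.6498.
P(G) = P(G|A)·P(A) + P(G|B)·P(B) + P(G|C)·P(C)
      = 0.6498·0.74 + 0.6356·0.08 + 0.9382·0.18
      = 0.480852 + 0.050848 + 0.168876 = 0.700576

0.7006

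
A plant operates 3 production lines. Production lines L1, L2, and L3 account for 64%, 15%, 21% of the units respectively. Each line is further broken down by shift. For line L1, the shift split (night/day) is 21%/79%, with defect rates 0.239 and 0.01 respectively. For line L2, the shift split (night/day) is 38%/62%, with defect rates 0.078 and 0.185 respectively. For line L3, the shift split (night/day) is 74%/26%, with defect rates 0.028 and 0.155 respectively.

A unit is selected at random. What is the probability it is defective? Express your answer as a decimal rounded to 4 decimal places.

P(D|L1) = 0.21·0.239 + 0.79·0.01 = 0.05019 + 0.0079 = 0.05809
P(D|L2) = 0.38·0.078 + 0.62·0.185 = 0.02964 + 0.1147 = 0.14434
P(D|L3) = 0.74·0.028 + 0.26·0.155 = 0.02072 + 0.0403 = 0.06102
Then overall,
P(D) = 0.64·0.05809 + 0.15·0.14434 + 0.21·0.06102
      = 0.0371776 + 0.021651 + 0.0128142 = 0.0716428

P(D) ≈ 0.0716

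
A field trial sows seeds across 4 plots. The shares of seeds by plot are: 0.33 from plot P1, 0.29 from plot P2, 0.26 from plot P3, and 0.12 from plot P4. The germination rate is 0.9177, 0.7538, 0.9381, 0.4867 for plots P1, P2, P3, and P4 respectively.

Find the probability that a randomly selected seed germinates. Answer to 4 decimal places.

P(G) = P(G|P1)·P(P1) + P(G|P2)·P(P2) + P(G|P3)·P(P3) + P(G|P4)·P(P4)
      = 0.9177·0.33 + 0.7538·0.29 + 0.9381·0.26 + 0.4867·0.12
      = 0.302841 + 0.218602 + 0.243906 + 0.058404 = 0.823753

P(G) ≈ 0.8238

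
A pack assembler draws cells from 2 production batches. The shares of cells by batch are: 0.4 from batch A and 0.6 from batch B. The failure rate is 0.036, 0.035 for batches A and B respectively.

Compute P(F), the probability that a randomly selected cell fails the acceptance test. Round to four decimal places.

P(F) ≈ 0.0354

P(F) = P(F|A)·P(A) + P(F|B)·P(B)
      = 0.036·0.4 + 0.035·0.6
      = 0.0144 + 0.021 = 0.0354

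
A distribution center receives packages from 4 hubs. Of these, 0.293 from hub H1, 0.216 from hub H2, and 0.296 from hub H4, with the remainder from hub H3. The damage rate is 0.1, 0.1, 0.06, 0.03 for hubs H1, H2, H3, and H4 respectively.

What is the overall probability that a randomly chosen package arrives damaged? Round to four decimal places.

0.0715

P(H3) = 1 − (0.293 + 0.216 + 0.296) = 0.195.
By the law of total probability,
P(D) = P(D|H1)·P(H1) + P(D|H2)·P(H2) + P(D|H3)·P(H3) + P(D|H4)·P(H4)
      = 0.1·0.293 + 0.1·0.216 + 0.06·0.195 + 0.03·0.296
      = 0.0293 + 0.0216 + 0.0117 + 0.00888 = 0.07148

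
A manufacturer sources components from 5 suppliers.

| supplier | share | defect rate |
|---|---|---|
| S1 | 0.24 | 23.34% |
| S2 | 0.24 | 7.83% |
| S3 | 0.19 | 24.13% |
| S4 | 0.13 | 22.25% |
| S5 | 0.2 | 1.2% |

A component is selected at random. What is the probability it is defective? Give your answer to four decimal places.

P(D) = P(D|S1)·P(S1) + P(D|S2)·P(S2) + P(D|S3)·P(S3) + P(D|S4)·P(S4) + P(D|S5)·P(S5)
      = 0.2334·0.24 + 0.0783·0.24 + 0.2413·0.19 + 0.2225·0.13 + 0.012·0.2
      = 0.056016 + 0.018792 + 0.045847 + 0.028925 + 0.0024 = 0.15198

P(D) ≈ 0.1520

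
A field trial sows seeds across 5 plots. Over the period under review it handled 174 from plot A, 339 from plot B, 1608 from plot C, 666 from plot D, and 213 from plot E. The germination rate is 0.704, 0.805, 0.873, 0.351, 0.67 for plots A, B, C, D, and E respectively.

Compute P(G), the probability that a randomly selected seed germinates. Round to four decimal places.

0.7252

Total: 174 + 339 + 1608 + 666 + 213 = 3000.
P(A) = 174/3000 = 0.058. P(B) = 339/3000 = 0.113. P(C) = 1608/3000 = 0.536. P(D) = 666/3000 = 0.222. P(E) = 213/3000 = 0.071.
P(G) = P(G|A)·P(A) + P(G|B)·P(B) + P(G|C)·P(C) + P(G|D)·P(D) + P(G|E)·P(E)
      = 0.704·0.058 + 0.805·0.113 + 0.873·0.536 + 0.351·0.222 + 0.67·0.071
      = 0.040832 + 0.090965 + 0.467928 + 0.077922 + 0.04757 = 0.725217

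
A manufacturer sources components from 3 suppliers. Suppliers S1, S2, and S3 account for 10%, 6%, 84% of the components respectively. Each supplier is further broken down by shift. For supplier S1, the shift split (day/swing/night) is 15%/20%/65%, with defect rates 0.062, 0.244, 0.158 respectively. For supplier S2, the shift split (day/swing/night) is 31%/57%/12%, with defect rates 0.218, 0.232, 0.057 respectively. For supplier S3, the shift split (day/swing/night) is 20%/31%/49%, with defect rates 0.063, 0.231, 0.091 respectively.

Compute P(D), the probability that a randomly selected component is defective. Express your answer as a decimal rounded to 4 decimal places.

0.1367

P(D|S1) = 0.15·0.062 + 0.2·0.244 + 0.65·0.158 = 0.0093 + 0.0488 + 0.1027 = 0.1608
P(D|S2) = 0.31·0.218 + 0.57·0.232 + 0.12·0.057 = 0.06758 + 0.13224 + 0.00684 = 0.20666
P(D|S3) = 0.2·0.063 + 0.31·0.231 + 0.49·0.091 = 0.0126 + 0.07161 + 0.04459 = 0.1288
By total probability over the outer partition,
P(D) = 0.1·0.1608 + 0.06·0.20666 + 0.84·0.1288
      = 0.01608 + 0.0123996 + 0.108192 = 0.1366716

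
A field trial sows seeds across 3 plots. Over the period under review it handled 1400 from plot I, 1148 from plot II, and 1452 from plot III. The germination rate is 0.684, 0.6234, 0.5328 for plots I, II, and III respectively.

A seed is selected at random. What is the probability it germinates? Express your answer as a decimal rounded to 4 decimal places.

Total: 1400 + 1148 + 1452 = 4000.
P(I) = 1400/4000 = 0.35. P(II) = 1148/4000 = 0.287. P(III) = 1452/4000 = 0.363.
Using total probability over the partition,
P(G) = P(G|I)·P(I) + P(G|II)·P(II) + P(G|III)·P(III)
      = 0.684·0.35 + 0.6234·0.287 + 0.5328·0.363
      = 0.2394 + 0.1789158 + 0.1934064 = 0.6117222

P(G) ≈ 0.6117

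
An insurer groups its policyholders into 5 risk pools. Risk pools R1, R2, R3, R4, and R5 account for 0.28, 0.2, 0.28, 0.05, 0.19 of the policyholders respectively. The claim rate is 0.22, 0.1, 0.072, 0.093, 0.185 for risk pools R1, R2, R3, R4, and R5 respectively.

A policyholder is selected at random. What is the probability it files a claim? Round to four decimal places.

P(C) ≈ 0.1416

P(C) = P(C|R1)·P(R1) + P(C|R2)·P(R2) + P(C|R3)·P(R3) + P(C|R4)·P(R4) + P(C|R5)·P(R5)
      = 0.22·0.28 + 0.1·0.2 + 0.072·0.28 + 0.093·0.05 + 0.185·0.19
      = 0.0616 + 0.02 + 0.02016 + 0.00465 + 0.03515 = 0.14156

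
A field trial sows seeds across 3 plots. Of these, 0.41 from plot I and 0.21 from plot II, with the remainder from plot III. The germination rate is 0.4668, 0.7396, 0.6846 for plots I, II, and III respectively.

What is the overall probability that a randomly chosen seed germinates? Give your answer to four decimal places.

P(G) ≈ 0.6069

P(III) = 1 − (0.41 + 0.21) = 0.38.
Summing over the partition,
P(G) = P(G|I)·P(I) + P(G|II)·P(II) + P(G|III)·P(III)
      = 0.4668·0.41 + 0.7396·0.21 + 0.6846·0.38
      = 0.191388 + 0.155316 + 0.260148 = 0.606852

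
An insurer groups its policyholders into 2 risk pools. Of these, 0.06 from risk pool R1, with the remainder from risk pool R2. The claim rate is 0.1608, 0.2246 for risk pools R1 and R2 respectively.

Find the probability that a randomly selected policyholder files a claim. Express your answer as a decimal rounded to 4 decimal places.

P(R2) = 1 − (0.06) = 0.94.
P(C) = P(C|R1)·P(R1) + P(C|R2)·P(R2)
      = 0.1608·0.06 + 0.2246·0.94
      = 0.009648 + 0.211124 = 0.220772

P(C) ≈ 0.2208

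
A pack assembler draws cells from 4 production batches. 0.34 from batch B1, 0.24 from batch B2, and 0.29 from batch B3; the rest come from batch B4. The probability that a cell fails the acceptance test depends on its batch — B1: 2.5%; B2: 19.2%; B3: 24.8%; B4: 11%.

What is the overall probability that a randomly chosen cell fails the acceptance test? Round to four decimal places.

0.1408

P(B4) = 1 − (0.34 + 0.24 + 0.29) = 0.13.
Using total probability over the partition,
P(F) = P(F|B1)·P(B1) + P(F|B2)·P(B2) + P(F|B3)·P(B3) + P(F|B4)·P(B4)
      = 0.025·0.34 + 0.192·0.24 + 0.248·0.29 + 0.11·0.13
      = 0.0085 + 0.04608 + 0.07192 + 0.0143 = 0.1408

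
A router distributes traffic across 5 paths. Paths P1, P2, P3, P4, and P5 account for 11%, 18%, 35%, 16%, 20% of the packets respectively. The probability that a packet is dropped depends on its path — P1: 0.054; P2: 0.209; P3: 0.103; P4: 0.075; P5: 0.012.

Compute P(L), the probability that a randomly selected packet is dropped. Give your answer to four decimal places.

P(L) = P(L|P1)·P(P1) + P(L|P2)·P(P2) + P(L|P3)·P(P3) + P(L|P4)·P(P4) + P(L|P5)·P(P5)
      = 0.054·0.11 + 0.209·0.18 + 0.103·0.35 + 0.075·0.16 + 0.012·0.2
      = 0.00594 + 0.03762 + 0.03605 + 0.012 + 0.0024 = 0.09401

0.0940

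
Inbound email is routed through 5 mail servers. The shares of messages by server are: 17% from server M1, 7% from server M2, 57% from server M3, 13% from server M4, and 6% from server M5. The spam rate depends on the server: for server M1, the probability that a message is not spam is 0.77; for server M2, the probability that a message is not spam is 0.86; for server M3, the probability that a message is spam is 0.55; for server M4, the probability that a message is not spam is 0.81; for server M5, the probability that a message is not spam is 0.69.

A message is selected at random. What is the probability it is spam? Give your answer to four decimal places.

P(S) ≈ 0.4057

P(S|M1) = 1 − 0.77 = 0.23.
P(S|M2) = 1 − 0.86 = 0.14.
P(S|M4) = 1 − 0.81 = 0.19.
P(S|M5) = 1 − 0.69 = 0.31.
Summing over the partition,
P(S) = P(S|M1)·P(M1) + P(S|M2)·P(M2) + P(S|M3)·P(M3) + P(S|M4)·P(M4) + P(S|M5)·P(M5)
      = 0.23·0.17 + 0.14·0.07 + 0.55·0.57 + 0.19·0.13 + 0.31·0.06
      = 0.0391 + 0.0098 + 0.3135 + 0.0247 + 0.0186 = 0.4057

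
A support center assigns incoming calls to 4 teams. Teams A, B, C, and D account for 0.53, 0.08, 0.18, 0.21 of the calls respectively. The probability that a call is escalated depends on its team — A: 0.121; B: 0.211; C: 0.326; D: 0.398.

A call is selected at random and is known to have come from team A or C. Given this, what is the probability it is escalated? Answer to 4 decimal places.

0.1730

Let S = {A, C}.
P(S) = 0.53 + 0.18 = 0.71.
P(E ∩ S) = 0.121·0.53 + 0.326·0.18 = 0.06413 + 0.05868 = 0.12281.
P(E | S) = 0.12281 / 0.71 = 0.172972…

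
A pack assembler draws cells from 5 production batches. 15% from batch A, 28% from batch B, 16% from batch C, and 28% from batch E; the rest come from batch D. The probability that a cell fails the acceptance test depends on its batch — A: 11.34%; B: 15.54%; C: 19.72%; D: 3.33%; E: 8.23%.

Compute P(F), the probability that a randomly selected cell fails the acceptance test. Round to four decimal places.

P(D) = 1 − (0.15 + 0.28 + 0.16 + 0.28) = 0.13.
P(F) = P(F|A)·P(A) + P(F|B)·P(B) + P(F|C)·P(C) + P(F|D)·P(D) + P(F|E)·P(E)
      = 0.1134·0.15 + 0.1554·0.28 + 0.1972·0.16 + 0.0333·0.13 + 0.0823·0.28
      = 0.01701 + 0.043512 + 0.031552 + 0.004329 + 0.023044 = 0.119447

0.1194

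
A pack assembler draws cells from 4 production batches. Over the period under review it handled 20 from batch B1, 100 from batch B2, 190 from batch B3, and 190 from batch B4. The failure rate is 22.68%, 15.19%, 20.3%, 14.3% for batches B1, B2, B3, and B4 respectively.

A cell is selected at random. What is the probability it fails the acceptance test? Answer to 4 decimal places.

Total: 20 + 100 + 190 + 190 = 500.
P(B1) = 20/500 = 0.04. P(B2) = 100/500 = 0.2. P(B3) = 190/500 = 0.38. P(B4) = 190/500 = 0.38.
By the law of total probability,
P(F) = P(F|B1)·P(B1) + P(F|B2)·P(B2) + P(F|B3)·P(B3) + P(F|B4)·P(B4)
      = 0.2268·0.04 + 0.1519·0.2 + 0.203·0.38 + 0.143·0.38
      = 0.009072 + 0.03038 + 0.07714 + 0.05434 = 0.170932

P(F) ≈ 0.1709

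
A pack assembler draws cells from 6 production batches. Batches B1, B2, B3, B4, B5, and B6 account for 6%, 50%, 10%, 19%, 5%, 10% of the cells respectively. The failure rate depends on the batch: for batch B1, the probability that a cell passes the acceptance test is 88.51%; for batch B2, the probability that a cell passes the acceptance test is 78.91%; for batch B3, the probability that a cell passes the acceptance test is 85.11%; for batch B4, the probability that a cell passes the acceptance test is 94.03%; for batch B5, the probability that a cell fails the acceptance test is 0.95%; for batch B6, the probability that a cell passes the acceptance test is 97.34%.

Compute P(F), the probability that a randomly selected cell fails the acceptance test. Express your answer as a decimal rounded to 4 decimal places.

P(F|B1) = 1 − 0.8851 = 0.1149.
P(F|B2) = 1 − 0.7891 = 0.2109.
P(F|B3) = 1 − 0.8511 = 0.1489.
P(F|B4) = 1 − 0.9403 = 0.0597.
P(F|B6) = 1 − 0.9734 = 0.0266.
P(F) = P(F|B1)·P(B1) + P(F|B2)·P(B2) + P(F|B3)·P(B3) + P(F|B4)·P(B4) + P(F|B5)·P(B5) + P(F|B6)·P(B6)
      = 0.1149·0.06 + 0.2109·0.5 + 0.1489·0.1 + 0.0597·0.19 + 0.0095·0.05 + 0.0266·0.1
      = 0.006894 + 0.10545 + 0.01489 + 0.011343 + 0.000475 + 0.00266 = 0.141712

P(F) ≈ 0.1417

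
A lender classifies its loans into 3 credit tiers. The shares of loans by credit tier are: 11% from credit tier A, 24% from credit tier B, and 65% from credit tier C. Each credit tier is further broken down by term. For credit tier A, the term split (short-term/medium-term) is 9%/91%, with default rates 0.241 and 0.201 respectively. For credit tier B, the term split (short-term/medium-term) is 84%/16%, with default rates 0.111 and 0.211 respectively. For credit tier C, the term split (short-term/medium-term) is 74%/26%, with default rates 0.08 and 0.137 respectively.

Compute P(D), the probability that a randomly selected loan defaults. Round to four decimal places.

P(D|A) = 0.09·0.241 + 0.91·0.201 = 0.02169 + 0.18291 = 0.2046
P(D|B) = 0.84·0.111 + 0.16·0.211 = 0.09324 + 0.03376 = 0.127
P(D|C) = 0.74·0.08 + 0.26·0.137 = 0.0592 + 0.03562 = 0.09482
Then overall,
P(D) = 0.11·0.2046 + 0.24·0.127 + 0.65·0.09482
      = 0.022506 + 0.03048 + 0.061633 = 0.114619

0.1146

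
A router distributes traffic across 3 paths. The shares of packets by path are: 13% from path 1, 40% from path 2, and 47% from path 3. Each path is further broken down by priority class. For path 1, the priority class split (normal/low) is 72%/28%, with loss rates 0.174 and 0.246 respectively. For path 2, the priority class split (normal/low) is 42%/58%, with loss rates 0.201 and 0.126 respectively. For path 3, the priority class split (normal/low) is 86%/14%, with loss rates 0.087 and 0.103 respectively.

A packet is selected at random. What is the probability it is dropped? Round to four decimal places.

P(L) ≈ 0.1302

P(L|1) = 0.72·0.174 + 0.28·0.246 = 0.12528 + 0.06888 = 0.19416
P(L|2) = 0.42·0.201 + 0.58·0.126 = 0.08442 + 0.07308 = 0.1575
P(L|3) = 0.86·0.087 + 0.14·0.103 = 0.07482 + 0.01442 = 0.08924
By total probability over the outer partition,
P(L) = 0.13·0.19416 + 0.4·0.1575 + 0.47·0.08924
      = 0.0252408 + 0.063 + 0.0419428 = 0.1301836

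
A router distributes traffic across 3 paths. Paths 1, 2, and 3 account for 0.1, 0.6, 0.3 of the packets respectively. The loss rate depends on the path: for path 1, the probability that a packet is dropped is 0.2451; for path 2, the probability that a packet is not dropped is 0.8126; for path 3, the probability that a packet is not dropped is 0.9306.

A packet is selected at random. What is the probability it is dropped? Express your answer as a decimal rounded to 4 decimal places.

P(L) ≈ 0.1578

P(L|2) = 1 − 0.8126 = 0.1874.
P(L|3) = 1 − 0.9306 = 0.0694.
P(L) = P(L|1)·P(1) + P(L|2)·P(2) + P(L|3)·P(3)
      = 0.2451·0.1 + 0.1874·0.6 + 0.0694·0.3
      = 0.02451 + 0.11244 + 0.02082 = 0.15777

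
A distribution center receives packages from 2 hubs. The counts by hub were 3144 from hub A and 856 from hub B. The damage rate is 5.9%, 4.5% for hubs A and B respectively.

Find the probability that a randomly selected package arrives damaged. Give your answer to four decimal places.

Total: 3144 + 856 = 4000.
P(A) = 3144/4000 = 0.786. P(B) = 856/4000 = 0.214.
Summing over the partition,
P(D) = P(D|A)·P(A) + P(D|B)·P(B)
      = 0.059·0.786 + 0.045·0.214
      = 0.046374 + 0.00963 = 0.056004

0.0560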